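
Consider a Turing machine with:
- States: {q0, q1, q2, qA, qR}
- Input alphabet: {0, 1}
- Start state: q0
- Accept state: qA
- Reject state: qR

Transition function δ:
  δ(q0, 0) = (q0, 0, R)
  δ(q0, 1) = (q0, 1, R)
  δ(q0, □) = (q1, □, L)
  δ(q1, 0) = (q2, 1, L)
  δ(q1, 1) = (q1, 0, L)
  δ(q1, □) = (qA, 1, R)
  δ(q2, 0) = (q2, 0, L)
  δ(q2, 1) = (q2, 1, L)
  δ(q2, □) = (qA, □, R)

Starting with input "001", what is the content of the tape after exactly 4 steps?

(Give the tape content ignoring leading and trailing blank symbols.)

Execution trace:
Initial: [q0]001
Step 1: δ(q0, 0) = (q0, 0, R) → 0[q0]01
Step 2: δ(q0, 0) = (q0, 0, R) → 00[q0]1
Step 3: δ(q0, 1) = (q0, 1, R) → 001[q0]□
Step 4: δ(q0, □) = (q1, □, L) → 00[q1]1□

After 4 steps, the tape (ignoring leading/trailing blanks) is: 001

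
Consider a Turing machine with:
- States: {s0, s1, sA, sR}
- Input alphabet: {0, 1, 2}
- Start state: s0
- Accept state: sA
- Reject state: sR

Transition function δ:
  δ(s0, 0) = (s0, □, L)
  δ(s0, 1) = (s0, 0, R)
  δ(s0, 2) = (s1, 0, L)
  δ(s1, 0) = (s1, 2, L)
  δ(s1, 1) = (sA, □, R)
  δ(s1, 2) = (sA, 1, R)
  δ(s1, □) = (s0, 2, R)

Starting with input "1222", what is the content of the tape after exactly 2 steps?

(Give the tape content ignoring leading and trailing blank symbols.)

Execution trace:
Initial: [s0]1222
Step 1: δ(s0, 1) = (s0, 0, R) → 0[s0]222
Step 2: δ(s0, 2) = (s1, 0, L) → [s1]0022

After 2 steps, the tape (ignoring leading/trailing blanks) is: 0022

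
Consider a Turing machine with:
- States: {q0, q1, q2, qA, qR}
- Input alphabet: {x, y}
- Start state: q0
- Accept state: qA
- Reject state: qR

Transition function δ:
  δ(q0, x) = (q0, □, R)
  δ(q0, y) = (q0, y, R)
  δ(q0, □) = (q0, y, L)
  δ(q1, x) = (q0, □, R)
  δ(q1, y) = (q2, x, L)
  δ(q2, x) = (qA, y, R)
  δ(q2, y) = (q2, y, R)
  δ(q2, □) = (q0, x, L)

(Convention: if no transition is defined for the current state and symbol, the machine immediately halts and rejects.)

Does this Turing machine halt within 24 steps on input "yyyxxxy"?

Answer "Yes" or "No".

Execution trace:
Initial: [q0]yyyxxxy
Step 1: δ(q0, y) = (q0, y, R) → y[q0]yyxxxy
Step 2: δ(q0, y) = (q0, y, R) → yy[q0]yxxxy
Step 3: δ(q0, y) = (q0, y, R) → yyy[q0]xxxy
Step 4: δ(q0, x) = (q0, □, R) → yyy□[q0]xxy
Step 5: δ(q0, x) = (q0, □, R) → yyy□□[q0]xy
Step 6: δ(q0, x) = (q0, □, R) → yyy□□□[q0]y
Step 7: δ(q0, y) = (q0, y, R) → yyy□□□y[q0]□
Step 8: δ(q0, □) = (q0, y, L) → yyy□□□[q0]yy
Step 9: δ(q0, y) = (q0, y, R) → yyy□□□y[q0]y
Step 10: δ(q0, y) = (q0, y, R) → yyy□□□yy[q0]□
Step 11: δ(q0, □) = (q0, y, L) → yyy□□□y[q0]yy
Step 12: δ(q0, y) = (q0, y, R) → yyy□□□yy[q0]y
Step 13: δ(q0, y) = (q0, y, R) → yyy□□□yyy[q0]□
Step 14: δ(q0, □) = (q0, y, L) → yyy□□□yy[q0]yy
Step 15: δ(q0, y) = (q0, y, R) → yyy□□□yyy[q0]y
Step 16: δ(q0, y) = (q0, y, R) → yyy□□□yyyy[q0]□
Step 17: δ(q0, □) = (q0, y, L) → yyy□□□yyy[q0]yy
Step 18: δ(q0, y) = (q0, y, R) → yyy□□□yyyy[q0]y
Step 19: δ(q0, y) = (q0, y, R) → yyy□□□yyyyy[q0]□
Step 20: δ(q0, □) = (q0, y, L) → yyy□□□yyyy[q0]yy
Step 21: δ(q0, y) = (q0, y, R) → yyy□□□yyyyy[q0]y
Step 22: δ(q0, y) = (q0, y, R) → yyy□□□yyyyyy[q0]□
Step 23: δ(q0, □) = (q0, y, L) → yyy□□□yyyyy[q0]yy
Step 24: δ(q0, y) = (q0, y, R) → yyy□□□yyyyyy[q0]y

The machine has not reached a halting state after 24 steps.
The machine did not halt within the 24-step bound.

Answer: No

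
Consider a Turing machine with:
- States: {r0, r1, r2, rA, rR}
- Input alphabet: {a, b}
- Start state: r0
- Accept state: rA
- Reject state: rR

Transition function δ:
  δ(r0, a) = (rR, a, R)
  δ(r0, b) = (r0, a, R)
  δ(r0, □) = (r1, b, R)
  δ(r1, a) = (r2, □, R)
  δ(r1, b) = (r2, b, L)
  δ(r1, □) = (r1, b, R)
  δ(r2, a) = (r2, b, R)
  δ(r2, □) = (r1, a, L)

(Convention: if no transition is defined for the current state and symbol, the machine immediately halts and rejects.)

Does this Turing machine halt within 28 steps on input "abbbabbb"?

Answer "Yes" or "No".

Execution trace:
Initial: [r0]abbbabbb
Step 1: δ(r0, a) = (rR, a, R) → a[rR]bbbabbb

The machine reaches the reject state rR and halts.
The machine halted after 1 step (within the 28-step bound).

Answer: Yes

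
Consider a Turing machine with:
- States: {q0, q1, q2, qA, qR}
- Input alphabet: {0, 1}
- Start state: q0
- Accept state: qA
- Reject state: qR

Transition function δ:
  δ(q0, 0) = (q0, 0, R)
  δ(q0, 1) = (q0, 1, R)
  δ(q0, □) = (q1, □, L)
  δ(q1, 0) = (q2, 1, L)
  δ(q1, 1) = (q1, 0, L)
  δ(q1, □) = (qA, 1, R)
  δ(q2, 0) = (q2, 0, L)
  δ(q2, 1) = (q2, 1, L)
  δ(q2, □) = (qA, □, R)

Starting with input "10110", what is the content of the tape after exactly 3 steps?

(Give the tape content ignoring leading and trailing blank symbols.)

Execution trace:
Initial: [q0]10110
Step 1: δ(q0, 1) = (q0, 1, R) → 1[q0]0110
Step 2: δ(q0, 0) = (q0, 0, R) → 10[q0]110
Step 3: δ(q0, 1) = (q0, 1, R) → 101[q0]10

After 3 steps, the tape (ignoring leading/trailing blanks) is: 10110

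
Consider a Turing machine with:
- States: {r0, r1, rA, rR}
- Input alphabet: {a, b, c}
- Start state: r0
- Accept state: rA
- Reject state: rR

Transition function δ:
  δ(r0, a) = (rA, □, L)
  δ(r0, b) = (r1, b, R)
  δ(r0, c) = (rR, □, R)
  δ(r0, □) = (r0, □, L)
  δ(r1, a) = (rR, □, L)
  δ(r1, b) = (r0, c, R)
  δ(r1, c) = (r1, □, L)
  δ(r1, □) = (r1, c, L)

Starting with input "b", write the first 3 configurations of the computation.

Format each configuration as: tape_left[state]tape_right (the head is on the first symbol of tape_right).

Transitions applied:
Step 1: δ(r0, b) = (r1, b, R)
Step 2: δ(r1, □) = (r1, c, L)

The first 3 configurations are:
[r0]b ⊢ b[r1]□ ⊢ [r1]bc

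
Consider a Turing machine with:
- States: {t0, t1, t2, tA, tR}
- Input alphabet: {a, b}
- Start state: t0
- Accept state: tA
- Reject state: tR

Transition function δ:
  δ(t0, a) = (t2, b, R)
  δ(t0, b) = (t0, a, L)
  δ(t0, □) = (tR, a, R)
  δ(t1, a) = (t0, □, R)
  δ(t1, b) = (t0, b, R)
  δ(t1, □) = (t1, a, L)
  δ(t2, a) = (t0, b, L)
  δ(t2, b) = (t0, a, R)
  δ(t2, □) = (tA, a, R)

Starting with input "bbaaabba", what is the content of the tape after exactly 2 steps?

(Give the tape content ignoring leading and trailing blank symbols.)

Execution trace:
Initial: [t0]bbaaabba
Step 1: δ(t0, b) = (t0, a, L) → [t0]□abaaabba
Step 2: δ(t0, □) = (tR, a, R) → a[tR]abaaabba

The machine reaches the reject state tR and halts.

After 2 steps, the tape (ignoring leading/trailing blanks) is: aabaaabba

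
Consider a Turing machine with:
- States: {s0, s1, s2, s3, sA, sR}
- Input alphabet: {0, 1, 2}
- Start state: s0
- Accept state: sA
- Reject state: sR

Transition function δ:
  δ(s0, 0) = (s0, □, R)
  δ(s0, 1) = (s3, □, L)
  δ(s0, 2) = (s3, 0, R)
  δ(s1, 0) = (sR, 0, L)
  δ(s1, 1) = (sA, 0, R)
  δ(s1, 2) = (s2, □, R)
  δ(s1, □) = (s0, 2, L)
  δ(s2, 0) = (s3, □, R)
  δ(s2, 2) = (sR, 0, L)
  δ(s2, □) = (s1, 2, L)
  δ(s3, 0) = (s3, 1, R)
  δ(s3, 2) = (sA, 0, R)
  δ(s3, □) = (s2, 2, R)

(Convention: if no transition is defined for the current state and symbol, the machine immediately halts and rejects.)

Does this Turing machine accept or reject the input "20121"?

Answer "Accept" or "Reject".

Execution trace:
Initial: [s0]20121
Step 1: δ(s0, 2) = (s3, 0, R) → 0[s3]0121
Step 2: δ(s3, 0) = (s3, 1, R) → 01[s3]121

No transition is defined for δ(s3, 1). By convention the machine halts and rejects.

Answer: Reject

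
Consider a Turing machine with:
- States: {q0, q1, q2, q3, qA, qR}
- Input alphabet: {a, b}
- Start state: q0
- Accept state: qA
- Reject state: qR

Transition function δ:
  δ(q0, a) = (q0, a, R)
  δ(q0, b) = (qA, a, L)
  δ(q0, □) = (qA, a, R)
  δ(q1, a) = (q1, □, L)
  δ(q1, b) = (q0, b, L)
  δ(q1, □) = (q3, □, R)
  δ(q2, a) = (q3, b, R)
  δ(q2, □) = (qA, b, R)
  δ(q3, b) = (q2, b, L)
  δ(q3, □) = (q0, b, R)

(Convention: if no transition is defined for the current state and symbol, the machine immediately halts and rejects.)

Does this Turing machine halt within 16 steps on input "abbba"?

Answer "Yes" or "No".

Execution trace:
Initial: [q0]abbba
Step 1: δ(q0, a) = (q0, a, R) → a[q0]bbba
Step 2: δ(q0, b) = (qA, a, L) → [qA]aabba

The machine reaches the accept state qA and halts.
The machine halted after 2 steps (within the 16-step bound).

Answer: Yes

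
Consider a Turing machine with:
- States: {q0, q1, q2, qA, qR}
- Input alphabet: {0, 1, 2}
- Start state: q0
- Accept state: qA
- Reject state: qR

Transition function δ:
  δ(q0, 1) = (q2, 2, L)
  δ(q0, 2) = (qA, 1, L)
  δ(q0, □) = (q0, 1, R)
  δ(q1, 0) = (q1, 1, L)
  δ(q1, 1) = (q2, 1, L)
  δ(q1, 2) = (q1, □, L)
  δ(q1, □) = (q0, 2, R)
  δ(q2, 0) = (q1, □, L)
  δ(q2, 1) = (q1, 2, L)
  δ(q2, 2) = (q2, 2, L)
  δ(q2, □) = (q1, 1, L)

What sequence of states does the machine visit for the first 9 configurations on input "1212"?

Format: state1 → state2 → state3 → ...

Execution trace:
Initial: [q0]1212
Step 1: δ(q0, 1) = (q2, 2, L) → [q2]□2212
Step 2: δ(q2, □) = (q1, 1, L) → [q1]□12212
Step 3: δ(q1, □) = (q0, 2, R) → 2[q0]12212
Step 4: δ(q0, 1) = (q2, 2, L) → [q2]222212
Step 5: δ(q2, 2) = (q2, 2, L) → [q2]□222212
Step 6: δ(q2, □) = (q1, 1, L) → [q1]□1222212
Step 7: δ(q1, □) = (q0, 2, R) → 2[q0]1222212
Step 8: δ(q0, 1) = (q2, 2, L) → [q2]22222212

State sequence: q0 → q2 → q1 → q0 → q2 → q2 → q1 → q0 → q2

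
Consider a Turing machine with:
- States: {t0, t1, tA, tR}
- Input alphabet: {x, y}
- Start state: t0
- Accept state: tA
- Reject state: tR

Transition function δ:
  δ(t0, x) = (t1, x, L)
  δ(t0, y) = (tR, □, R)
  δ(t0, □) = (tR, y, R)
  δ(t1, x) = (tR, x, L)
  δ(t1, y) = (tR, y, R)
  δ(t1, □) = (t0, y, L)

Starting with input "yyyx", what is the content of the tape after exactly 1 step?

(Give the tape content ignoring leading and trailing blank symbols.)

Execution trace:
Initial: [t0]yyyx
Step 1: δ(t0, y) = (tR, □, R) → □[tR]yyx

The machine reaches the reject state tR and halts.

After 1 step, the tape (ignoring leading/trailing blanks) is: yyx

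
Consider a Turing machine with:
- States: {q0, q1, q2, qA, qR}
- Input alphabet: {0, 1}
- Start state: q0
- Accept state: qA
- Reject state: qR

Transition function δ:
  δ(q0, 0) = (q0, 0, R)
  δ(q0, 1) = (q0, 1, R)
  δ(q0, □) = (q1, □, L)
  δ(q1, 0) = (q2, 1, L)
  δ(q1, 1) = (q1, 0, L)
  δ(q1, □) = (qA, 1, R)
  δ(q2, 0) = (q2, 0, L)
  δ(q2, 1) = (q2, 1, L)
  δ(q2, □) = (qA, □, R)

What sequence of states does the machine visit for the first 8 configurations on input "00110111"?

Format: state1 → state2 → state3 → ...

Execution trace:
Initial: [q0]00110111
Step 1: δ(q0, 0) = (q0, 0, R) → 0[q0]0110111
Step 2: δ(q0, 0) = (q0, 0, R) → 00[q0]110111
Step 3: δ(q0, 1) = (q0, 1, R) → 001[q0]10111
Step 4: δ(q0, 1) = (q0, 1, R) → 0011[q0]0111
Step 5: δ(q0, 0) = (q0, 0, R) → 00110[q0]111
Step 6: δ(q0, 1) = (q0, 1, R) → 001101[q0]11
Step 7: δ(q0, 1) = (q0, 1, R) → 0011011[q0]1

State sequence: q0 → q0 → q0 → q0 → q0 → q0 → q0 → q0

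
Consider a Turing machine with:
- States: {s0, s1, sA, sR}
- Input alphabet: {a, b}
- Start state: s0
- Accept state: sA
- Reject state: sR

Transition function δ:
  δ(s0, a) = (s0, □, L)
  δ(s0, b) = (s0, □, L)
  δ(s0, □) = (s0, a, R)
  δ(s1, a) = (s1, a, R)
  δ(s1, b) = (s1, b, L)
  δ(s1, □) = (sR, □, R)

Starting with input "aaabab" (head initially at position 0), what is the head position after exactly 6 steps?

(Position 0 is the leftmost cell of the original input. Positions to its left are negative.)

Execution trace (head position shown):
Step 0: [s0]aaabab  (head at position 0)
Step 1: move left → [s0]□□aabab  (head at position -1)
Step 2: move right → a[s0]□aabab  (head at position 0)
Step 3: move right → aa[s0]aabab  (head at position 1)
Step 4: move left → a[s0]a□abab  (head at position 0)
Step 5: move left → [s0]a□□abab  (head at position -1)
Step 6: move left → [s0]□□□□abab  (head at position -2)

After 6 steps, the head is at position -2.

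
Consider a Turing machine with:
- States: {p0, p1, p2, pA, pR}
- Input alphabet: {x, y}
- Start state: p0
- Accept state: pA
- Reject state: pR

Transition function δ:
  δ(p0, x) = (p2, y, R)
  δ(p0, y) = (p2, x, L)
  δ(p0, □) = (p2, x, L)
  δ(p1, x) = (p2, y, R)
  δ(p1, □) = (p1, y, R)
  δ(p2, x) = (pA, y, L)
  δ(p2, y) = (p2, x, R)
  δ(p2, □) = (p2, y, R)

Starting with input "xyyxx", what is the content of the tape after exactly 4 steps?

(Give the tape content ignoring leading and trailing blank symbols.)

Execution trace:
Initial: [p0]xyyxx
Step 1: δ(p0, x) = (p2, y, R) → y[p2]yyxx
Step 2: δ(p2, y) = (p2, x, R) → yx[p2]yxx
Step 3: δ(p2, y) = (p2, x, R) → yxx[p2]xx
Step 4: δ(p2, x) = (pA, y, L) → yx[pA]xyx

The machine reaches the accept state pA and halts.

After 4 steps, the tape (ignoring leading/trailing blanks) is: yxxyx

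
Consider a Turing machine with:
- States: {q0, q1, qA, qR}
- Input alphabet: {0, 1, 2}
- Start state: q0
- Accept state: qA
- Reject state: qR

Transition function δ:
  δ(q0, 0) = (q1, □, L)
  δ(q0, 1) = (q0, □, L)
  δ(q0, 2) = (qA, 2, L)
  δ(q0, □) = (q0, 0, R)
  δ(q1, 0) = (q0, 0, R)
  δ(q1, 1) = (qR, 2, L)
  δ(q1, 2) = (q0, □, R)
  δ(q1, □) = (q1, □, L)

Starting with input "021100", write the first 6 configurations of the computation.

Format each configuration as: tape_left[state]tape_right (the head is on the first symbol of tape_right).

Transitions applied:
Step 1: δ(q0, 0) = (q1, □, L)
Step 2: δ(q1, □) = (q1, □, L)
Step 3: δ(q1, □) = (q1, □, L)
Step 4: δ(q1, □) = (q1, □, L)
Step 5: δ(q1, □) = (q1, □, L)

The first 6 configurations are:
[q0]021100 ⊢ [q1]□□21100 ⊢ [q1]□□□21100 ⊢ [q1]□□□□21100 ⊢ [q1]□□□□□21100 ⊢ [q1]□□□□□□21100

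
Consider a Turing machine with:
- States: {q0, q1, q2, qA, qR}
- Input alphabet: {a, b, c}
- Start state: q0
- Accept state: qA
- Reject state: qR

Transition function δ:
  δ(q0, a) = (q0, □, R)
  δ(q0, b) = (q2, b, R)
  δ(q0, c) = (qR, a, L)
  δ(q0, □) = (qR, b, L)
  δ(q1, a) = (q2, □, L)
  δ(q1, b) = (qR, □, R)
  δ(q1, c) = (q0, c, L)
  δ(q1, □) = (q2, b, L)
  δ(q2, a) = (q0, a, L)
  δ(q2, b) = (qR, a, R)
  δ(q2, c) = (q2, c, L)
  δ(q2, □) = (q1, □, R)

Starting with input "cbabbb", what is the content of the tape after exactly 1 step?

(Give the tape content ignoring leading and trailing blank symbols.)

Execution trace:
Initial: [q0]cbabbb
Step 1: δ(q0, c) = (qR, a, L) → [qR]□ababbb

The machine reaches the reject state qR and halts.

After 1 step, the tape (ignoring leading/trailing blanks) is: ababbb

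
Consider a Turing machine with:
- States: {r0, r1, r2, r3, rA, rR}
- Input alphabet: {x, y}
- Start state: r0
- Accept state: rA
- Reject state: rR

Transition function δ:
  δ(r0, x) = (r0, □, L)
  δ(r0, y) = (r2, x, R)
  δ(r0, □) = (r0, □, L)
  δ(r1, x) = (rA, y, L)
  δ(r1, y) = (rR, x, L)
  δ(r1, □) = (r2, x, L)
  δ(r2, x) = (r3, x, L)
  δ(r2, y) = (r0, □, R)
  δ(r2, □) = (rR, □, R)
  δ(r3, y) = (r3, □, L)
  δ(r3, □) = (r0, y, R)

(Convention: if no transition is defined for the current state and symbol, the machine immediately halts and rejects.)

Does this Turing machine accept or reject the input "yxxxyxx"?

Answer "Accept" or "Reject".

Execution trace:
Initial: [r0]yxxxyxx
Step 1: δ(r0, y) = (r2, x, R) → x[r2]xxxyxx
Step 2: δ(r2, x) = (r3, x, L) → [r3]xxxxyxx

No transition is defined for δ(r3, x). By convention the machine halts and rejects.

Answer: Reject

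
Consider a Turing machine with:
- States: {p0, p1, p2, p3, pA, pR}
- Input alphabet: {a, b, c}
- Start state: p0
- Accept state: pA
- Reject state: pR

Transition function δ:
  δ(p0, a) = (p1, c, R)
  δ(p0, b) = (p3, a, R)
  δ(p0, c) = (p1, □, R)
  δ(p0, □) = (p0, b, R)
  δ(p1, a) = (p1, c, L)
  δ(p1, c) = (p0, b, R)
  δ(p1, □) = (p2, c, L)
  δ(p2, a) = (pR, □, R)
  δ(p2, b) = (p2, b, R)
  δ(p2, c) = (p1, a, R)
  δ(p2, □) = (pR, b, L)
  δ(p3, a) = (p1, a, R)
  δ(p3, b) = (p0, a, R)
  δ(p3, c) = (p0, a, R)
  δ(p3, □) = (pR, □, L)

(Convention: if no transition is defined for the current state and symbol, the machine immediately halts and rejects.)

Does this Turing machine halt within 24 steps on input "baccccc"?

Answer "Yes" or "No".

Execution trace:
Initial: [p0]baccccc
Step 1: δ(p0, b) = (p3, a, R) → a[p3]accccc
Step 2: δ(p3, a) = (p1, a, R) → aa[p1]ccccc
Step 3: δ(p1, c) = (p0, b, R) → aab[p0]cccc
Step 4: δ(p0, c) = (p1, □, R) → aab□[p1]ccc
Step 5: δ(p1, c) = (p0, b, R) → aab□b[p0]cc
Step 6: δ(p0, c) = (p1, □, R) → aab□b□[p1]c
Step 7: δ(p1, c) = (p0, b, R) → aab□b□b[p0]□
Step 8: δ(p0, □) = (p0, b, R) → aab□b□bb[p0]□
Step 9: δ(p0, □) = (p0, b, R) → aab□b□bbb[p0]□
Step 10: δ(p0, □) = (p0, b, R) → aab□b□bbbb[p0]□
Step 11: δ(p0, □) = (p0, b, R) → aab□b□bbbbb[p0]□
Step 12: δ(p0, □) = (p0, b, R) → aab□b□bbbbbb[p0]□
Step 13: δ(p0, □) = (p0, b, R) → aab□b□bbbbbbb[p0]□
Step 14: δ(p0, □) = (p0, b, R) → aab□b□bbbbbbbb[p0]□
Step 15: δ(p0, □) = (p0, b, R) → aab□b□bbbbbbbbb[p0]□
Step 16: δ(p0, □) = (p0, b, R) → aab□b□bbbbbbbbbb[p0]□
Step 17: δ(p0, □) = (p0, b, R) → aab□b□bbbbbbbbbbb[p0]□
Step 18: δ(p0, □) = (p0, b, R) → aab□b□bbbbbbbbbbbb[p0]□
Step 19: δ(p0, □) = (p0, b, R) → aab□b□bbbbbbbbbbbbb[p0]□
Step 20: δ(p0, □) = (p0, b, R) → aab□b□bbbbbbbbbbbbbb[p0]□
Step 21: δ(p0, □) = (p0, b, R) → aab□b□bbbbbbbbbbbbbbb[p0]□
Step 22: δ(p0, □) = (p0, b, R) → aab□b□bbbbbbbbbbbbbbbb[p0]□
Step 23: δ(p0, □) = (p0, b, R) → aab□b□bbbbbbbbbbbbbbbbb[p0]□
Step 24: δ(p0, □) = (p0, b, R) → aab□b□bbbbbbbbbbbbbbbbbb[p0]□

The machine has not reached a halting state after 24 steps.
The machine did not halt within the 24-step bound.

Answer: No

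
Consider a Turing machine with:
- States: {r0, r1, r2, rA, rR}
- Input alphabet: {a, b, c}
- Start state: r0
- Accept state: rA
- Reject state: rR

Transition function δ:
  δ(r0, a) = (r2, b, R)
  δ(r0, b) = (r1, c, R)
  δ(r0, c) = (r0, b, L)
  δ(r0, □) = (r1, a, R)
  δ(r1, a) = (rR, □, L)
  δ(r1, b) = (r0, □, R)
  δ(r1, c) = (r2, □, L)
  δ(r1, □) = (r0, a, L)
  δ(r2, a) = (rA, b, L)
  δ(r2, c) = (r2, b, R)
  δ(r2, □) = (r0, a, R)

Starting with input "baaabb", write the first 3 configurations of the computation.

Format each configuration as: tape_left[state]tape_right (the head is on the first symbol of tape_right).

Transitions applied:
Step 1: δ(r0, b) = (r1, c, R)
Step 2: δ(r1, a) = (rR, □, L)

The first 3 configurations are:
[r0]baaabb ⊢ c[r1]aaabb ⊢ [rR]c□aabb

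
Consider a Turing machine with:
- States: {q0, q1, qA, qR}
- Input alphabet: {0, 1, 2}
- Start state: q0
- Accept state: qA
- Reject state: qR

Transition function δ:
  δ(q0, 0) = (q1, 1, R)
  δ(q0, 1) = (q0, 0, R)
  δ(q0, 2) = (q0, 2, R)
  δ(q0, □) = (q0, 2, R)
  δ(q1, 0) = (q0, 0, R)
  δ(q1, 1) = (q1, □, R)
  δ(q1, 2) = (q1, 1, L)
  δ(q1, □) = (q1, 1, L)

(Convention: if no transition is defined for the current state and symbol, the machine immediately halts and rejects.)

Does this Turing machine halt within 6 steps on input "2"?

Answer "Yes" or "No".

Execution trace:
Initial: [q0]2
Step 1: δ(q0, 2) = (q0, 2, R) → 2[q0]□
Step 2: δ(q0, □) = (q0, 2, R) → 22[q0]□
Step 3: δ(q0, □) = (q0, 2, R) → 222[q0]□
Step 4: δ(q0, □) = (q0, 2, R) → 2222[q0]□
Step 5: δ(q0, □) = (q0, 2, R) → 22222[q0]□
Step 6: δ(q0, □) = (q0, 2, R) → 222222[q0]□

The machine has not reached a halting state after 6 steps.
The machine did not halt within the 6-step bound.

Answer: No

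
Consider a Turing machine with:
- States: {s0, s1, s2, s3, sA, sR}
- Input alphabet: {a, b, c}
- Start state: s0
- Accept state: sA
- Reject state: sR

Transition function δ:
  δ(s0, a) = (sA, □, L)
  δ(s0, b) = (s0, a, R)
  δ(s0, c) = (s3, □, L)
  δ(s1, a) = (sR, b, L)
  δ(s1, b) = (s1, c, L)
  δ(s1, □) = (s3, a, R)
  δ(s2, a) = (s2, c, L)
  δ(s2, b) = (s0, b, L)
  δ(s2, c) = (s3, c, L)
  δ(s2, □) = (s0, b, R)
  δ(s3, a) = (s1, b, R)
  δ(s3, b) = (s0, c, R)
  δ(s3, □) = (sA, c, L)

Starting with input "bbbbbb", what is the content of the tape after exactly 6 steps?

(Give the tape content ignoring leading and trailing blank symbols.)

Execution trace:
Initial: [s0]bbbbbb
Step 1: δ(s0, b) = (s0, a, R) → a[s0]bbbbb
Step 2: δ(s0, b) = (s0, a, R) → aa[s0]bbbb
Step 3: δ(s0, b) = (s0, a, R) → aaa[s0]bbb
Step 4: δ(s0, b) = (s0, a, R) → aaaa[s0]bb
Step 5: δ(s0, b) = (s0, a, R) → aaaaa[s0]b
Step 6: δ(s0, b) = (s0, a, R) → aaaaaa[s0]□

No transition is defined for δ(s0, □). By convention the machine halts and rejects.

After 6 steps, the tape (ignoring leading/trailing blanks) is: aaaaaa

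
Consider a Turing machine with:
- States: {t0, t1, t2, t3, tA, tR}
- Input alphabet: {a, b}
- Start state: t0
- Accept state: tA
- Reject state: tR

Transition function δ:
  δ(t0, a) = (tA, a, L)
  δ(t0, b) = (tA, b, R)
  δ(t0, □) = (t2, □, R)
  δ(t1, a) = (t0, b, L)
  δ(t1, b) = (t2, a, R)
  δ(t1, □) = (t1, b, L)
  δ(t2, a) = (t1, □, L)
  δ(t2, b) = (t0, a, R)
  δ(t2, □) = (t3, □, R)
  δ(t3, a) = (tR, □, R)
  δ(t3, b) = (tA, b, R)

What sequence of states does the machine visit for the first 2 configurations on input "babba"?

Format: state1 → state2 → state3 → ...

Execution trace:
Initial: [t0]babba
Step 1: δ(t0, b) = (tA, b, R) → b[tA]abba

The machine reaches the accept state tA and halts.

State sequence: t0 → tA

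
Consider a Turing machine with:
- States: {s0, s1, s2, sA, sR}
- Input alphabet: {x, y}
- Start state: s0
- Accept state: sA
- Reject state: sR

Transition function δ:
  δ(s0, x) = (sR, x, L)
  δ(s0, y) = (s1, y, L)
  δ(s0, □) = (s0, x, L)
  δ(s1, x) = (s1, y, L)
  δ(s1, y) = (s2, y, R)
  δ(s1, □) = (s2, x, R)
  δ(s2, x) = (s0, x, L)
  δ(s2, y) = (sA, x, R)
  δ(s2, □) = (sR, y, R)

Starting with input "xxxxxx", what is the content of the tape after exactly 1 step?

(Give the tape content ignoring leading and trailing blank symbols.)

Execution trace:
Initial: [s0]xxxxxx
Step 1: δ(s0, x) = (sR, x, L) → [sR]□xxxxxx

The machine reaches the reject state sR and halts.

After 1 step, the tape (ignoring leading/trailing blanks) is: xxxxxx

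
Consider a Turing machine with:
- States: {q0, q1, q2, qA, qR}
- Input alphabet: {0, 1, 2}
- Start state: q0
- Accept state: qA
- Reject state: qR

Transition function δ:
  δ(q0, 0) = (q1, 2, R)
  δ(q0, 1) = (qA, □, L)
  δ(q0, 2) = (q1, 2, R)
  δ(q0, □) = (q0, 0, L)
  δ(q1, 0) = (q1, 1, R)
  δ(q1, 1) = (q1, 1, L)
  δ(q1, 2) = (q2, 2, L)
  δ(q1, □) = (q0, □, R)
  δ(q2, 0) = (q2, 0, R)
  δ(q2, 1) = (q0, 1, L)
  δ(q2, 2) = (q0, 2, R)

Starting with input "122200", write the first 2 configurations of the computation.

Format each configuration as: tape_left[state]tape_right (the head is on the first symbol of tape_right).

Transitions applied:
Step 1: δ(q0, 1) = (qA, □, L)

The first 2 configurations are:
[q0]122200 ⊢ [qA]□□22200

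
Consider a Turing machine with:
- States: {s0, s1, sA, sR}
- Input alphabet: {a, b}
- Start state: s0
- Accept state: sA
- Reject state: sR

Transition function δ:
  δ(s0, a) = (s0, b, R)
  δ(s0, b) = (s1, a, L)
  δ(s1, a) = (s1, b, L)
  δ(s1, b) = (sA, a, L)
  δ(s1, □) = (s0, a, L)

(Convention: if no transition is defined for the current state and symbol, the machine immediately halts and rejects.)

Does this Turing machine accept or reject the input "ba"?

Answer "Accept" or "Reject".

Execution trace:
Initial: [s0]ba
Step 1: δ(s0, b) = (s1, a, L) → [s1]□aa
Step 2: δ(s1, □) = (s0, a, L) → [s0]□aaa

No transition is defined for δ(s0, □). By convention the machine halts and rejects.

Answer: Reject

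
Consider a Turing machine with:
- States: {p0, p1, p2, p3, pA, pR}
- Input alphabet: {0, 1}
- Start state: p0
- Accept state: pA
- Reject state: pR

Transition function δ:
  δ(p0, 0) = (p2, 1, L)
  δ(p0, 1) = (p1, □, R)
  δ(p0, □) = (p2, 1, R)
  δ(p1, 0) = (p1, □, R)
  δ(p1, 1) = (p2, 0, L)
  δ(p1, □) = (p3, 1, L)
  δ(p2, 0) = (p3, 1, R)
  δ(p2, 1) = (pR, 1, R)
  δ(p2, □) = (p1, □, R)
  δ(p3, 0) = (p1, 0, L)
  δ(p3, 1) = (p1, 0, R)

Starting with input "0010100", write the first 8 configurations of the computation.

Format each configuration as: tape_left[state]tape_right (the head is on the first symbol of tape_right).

Transitions applied:
Step 1: δ(p0, 0) = (p2, 1, L)
Step 2: δ(p2, □) = (p1, □, R)
Step 3: δ(p1, 1) = (p2, 0, L)
Step 4: δ(p2, □) = (p1, □, R)
Step 5: δ(p1, 0) = (p1, □, R)
Step 6: δ(p1, 0) = (p1, □, R)
Step 7: δ(p1, 1) = (p2, 0, L)

The first 8 configurations are:
[p0]0010100 ⊢ [p2]□1010100 ⊢ □[p1]1010100 ⊢ [p2]□0010100 ⊢ □[p1]0010100 ⊢ □□[p1]010100 ⊢ □□□[p1]10100 ⊢ □□[p2]□00100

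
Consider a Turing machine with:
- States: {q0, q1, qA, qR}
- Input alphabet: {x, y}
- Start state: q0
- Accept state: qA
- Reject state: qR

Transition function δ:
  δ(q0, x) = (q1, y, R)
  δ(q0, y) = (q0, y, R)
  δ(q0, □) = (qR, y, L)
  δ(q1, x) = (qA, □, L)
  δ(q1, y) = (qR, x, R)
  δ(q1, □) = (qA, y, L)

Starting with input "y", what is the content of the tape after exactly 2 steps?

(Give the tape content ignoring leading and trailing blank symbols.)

Execution trace:
Initial: [q0]y
Step 1: δ(q0, y) = (q0, y, R) → y[q0]□
Step 2: δ(q0, □) = (qR, y, L) → [qR]yy

The machine reaches the reject state qR and halts.

After 2 steps, the tape (ignoring leading/trailing blanks) is: yy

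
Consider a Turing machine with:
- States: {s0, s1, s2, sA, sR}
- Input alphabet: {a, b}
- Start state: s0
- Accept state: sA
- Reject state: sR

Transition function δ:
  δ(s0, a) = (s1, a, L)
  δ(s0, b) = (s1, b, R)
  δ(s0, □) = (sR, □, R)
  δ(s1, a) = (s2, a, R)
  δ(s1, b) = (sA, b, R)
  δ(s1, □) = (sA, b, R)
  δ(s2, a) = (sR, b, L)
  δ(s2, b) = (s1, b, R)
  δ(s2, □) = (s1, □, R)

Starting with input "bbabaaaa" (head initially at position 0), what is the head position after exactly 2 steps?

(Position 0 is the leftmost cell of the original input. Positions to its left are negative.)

Execution trace (head position shown):
Step 0: [s0]bbabaaaa  (head at position 0)
Step 1: move right → b[s1]babaaaa  (head at position 1)
Step 2: move right → bb[sA]abaaaa  (head at position 2)

After 2 steps, the head is at position 2.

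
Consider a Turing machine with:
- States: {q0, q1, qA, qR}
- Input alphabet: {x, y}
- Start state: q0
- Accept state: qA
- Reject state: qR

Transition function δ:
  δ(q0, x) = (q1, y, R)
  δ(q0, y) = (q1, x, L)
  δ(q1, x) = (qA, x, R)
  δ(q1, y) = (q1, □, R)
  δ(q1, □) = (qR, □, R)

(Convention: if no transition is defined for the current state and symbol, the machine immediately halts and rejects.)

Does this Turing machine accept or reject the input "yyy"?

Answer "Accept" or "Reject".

Execution trace:
Initial: [q0]yyy
Step 1: δ(q0, y) = (q1, x, L) → [q1]□xyy
Step 2: δ(q1, □) = (qR, □, R) → □[qR]xyy

The machine reaches the reject state qR and halts.

Answer: Reject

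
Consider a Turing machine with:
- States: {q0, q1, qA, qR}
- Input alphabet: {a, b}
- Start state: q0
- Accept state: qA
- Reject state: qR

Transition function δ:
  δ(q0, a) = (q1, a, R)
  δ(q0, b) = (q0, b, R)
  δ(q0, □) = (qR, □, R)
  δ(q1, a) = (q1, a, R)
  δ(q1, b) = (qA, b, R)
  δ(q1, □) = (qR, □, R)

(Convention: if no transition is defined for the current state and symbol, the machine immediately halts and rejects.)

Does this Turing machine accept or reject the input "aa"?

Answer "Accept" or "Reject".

Execution trace:
Initial: [q0]aa
Step 1: δ(q0, a) = (q1, a, R) → a[q1]a
Step 2: δ(q1, a) = (q1, a, R) → aa[q1]□
Step 3: δ(q1, □) = (qR, □, R) → aa□[qR]□

The machine reaches the reject state qR and halts.

Answer: Reject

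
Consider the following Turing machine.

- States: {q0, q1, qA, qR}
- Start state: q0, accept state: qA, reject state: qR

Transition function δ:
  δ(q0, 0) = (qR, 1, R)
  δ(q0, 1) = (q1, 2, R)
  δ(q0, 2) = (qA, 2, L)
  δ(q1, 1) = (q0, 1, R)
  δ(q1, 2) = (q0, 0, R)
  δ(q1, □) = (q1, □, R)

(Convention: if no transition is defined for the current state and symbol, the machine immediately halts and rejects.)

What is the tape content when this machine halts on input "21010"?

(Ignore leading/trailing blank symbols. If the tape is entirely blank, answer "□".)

Execution trace:
Initial: [q0]21010
Step 1: δ(q0, 2) = (qA, 2, L) → [qA]□21010

The machine reaches the accept state qA and halts.

Final tape (ignoring leading/trailing blanks): 21010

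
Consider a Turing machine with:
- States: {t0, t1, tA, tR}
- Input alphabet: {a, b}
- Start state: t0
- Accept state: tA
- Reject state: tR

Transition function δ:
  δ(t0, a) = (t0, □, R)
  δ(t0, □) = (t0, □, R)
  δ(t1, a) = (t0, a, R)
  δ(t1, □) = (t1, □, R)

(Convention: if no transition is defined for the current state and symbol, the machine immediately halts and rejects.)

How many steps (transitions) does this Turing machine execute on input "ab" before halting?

Execution trace:
Initial: [t0]ab
Step 1: δ(t0, a) = (t0, □, R) → □[t0]b

No transition is defined for δ(t0, b). By convention the machine halts and rejects.

The machine executed 1 step before halting.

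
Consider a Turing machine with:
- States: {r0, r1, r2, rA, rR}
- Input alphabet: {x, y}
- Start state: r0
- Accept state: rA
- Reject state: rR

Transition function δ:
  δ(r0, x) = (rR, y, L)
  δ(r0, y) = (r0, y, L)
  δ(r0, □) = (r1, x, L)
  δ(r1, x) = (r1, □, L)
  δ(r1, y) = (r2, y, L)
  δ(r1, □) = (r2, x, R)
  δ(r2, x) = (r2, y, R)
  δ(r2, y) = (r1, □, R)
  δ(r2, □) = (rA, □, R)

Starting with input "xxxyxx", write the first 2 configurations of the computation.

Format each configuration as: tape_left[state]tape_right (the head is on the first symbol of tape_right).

Transitions applied:
Step 1: δ(r0, x) = (rR, y, L)

The first 2 configurations are:
[r0]xxxyxx ⊢ [rR]□yxxyxx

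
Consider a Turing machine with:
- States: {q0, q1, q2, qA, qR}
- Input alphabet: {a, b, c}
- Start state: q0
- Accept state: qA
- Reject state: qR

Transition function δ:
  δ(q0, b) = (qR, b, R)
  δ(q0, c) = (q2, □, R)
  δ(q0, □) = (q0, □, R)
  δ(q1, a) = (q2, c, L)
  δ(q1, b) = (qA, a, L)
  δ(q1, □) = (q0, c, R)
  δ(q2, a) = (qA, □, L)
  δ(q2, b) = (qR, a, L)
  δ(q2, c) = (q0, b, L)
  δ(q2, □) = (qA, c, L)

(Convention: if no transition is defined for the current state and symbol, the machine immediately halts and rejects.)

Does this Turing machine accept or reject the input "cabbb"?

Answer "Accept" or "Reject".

Execution trace:
Initial: [q0]cabbb
Step 1: δ(q0, c) = (q2, □, R) → □[q2]abbb
Step 2: δ(q2, a) = (qA, □, L) → [qA]□□bbb

The machine reaches the accept state qA and halts.

Answer: Accept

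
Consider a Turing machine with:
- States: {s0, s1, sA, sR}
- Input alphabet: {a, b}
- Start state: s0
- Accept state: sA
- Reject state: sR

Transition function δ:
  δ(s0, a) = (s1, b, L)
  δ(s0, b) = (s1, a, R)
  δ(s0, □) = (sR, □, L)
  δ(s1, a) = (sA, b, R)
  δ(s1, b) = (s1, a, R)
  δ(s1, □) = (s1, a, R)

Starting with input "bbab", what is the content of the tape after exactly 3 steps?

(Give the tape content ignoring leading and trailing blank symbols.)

Execution trace:
Initial: [s0]bbab
Step 1: δ(s0, b) = (s1, a, R) → a[s1]bab
Step 2: δ(s1, b) = (s1, a, R) → aa[s1]ab
Step 3: δ(s1, a) = (sA, b, R) → aab[sA]b

The machine reaches the accept state sA and halts.

After 3 steps, the tape (ignoring leading/trailing blanks) is: aabb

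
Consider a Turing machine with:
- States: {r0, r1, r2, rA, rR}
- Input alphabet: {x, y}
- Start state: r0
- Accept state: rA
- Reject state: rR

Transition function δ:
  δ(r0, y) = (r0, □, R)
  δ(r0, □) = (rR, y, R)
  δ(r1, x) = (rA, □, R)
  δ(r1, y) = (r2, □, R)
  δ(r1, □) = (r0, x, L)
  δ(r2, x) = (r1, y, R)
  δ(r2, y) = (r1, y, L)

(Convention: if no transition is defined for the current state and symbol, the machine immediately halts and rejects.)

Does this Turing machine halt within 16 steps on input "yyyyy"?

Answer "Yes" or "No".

Execution trace:
Initial: [r0]yyyyy
Step 1: δ(r0, y) = (r0, □, R) → □[r0]yyyy
Step 2: δ(r0, y) = (r0, □, R) → □□[r0]yyy
Step 3: δ(r0, y) = (r0, □, R) → □□□[r0]yy
Step 4: δ(r0, y) = (r0, □, R) → □□□□[r0]y
Step 5: δ(r0, y) = (r0, □, R) → □□□□□[r0]□
Step 6: δ(r0, □) = (rR, y, R) → □□□□□y[rR]□

The machine reaches the reject state rR and halts.
The machine halted after 6 steps (within the 16-step bound).

Answer: Yes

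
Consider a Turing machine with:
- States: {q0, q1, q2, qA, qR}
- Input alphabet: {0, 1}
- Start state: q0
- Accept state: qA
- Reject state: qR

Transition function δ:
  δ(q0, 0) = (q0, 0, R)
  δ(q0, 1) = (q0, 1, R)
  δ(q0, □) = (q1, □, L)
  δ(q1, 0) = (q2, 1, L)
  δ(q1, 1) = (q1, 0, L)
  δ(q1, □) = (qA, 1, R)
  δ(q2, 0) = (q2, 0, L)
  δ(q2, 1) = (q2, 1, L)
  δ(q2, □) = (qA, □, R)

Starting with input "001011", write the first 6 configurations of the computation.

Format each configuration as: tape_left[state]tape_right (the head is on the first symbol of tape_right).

Transitions applied:
Step 1: δ(q0, 0) = (q0, 0, R)
Step 2: δ(q0, 0) = (q0, 0, R)
Step 3: δ(q0, 1) = (q0, 1, R)
Step 4: δ(q0, 0) = (q0, 0, R)
Step 5: δ(q0, 1) = (q0, 1, R)

The first 6 configurations are:
[q0]001011 ⊢ 0[q0]01011 ⊢ 00[q0]1011 ⊢ 001[q0]011 ⊢ 0010[q0]11 ⊢ 00101[q0]1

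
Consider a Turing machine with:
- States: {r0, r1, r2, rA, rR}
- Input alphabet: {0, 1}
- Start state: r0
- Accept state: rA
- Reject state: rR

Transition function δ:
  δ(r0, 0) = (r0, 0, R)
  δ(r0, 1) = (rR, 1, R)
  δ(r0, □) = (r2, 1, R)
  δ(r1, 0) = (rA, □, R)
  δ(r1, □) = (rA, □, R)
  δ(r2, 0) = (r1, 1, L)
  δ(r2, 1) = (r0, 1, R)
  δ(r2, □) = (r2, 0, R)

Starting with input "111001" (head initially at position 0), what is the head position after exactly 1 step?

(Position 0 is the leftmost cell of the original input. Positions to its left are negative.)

Execution trace (head position shown):
Step 0: [r0]111001  (head at position 0)
Step 1: move right → 1[rR]11001  (head at position 1)

After 1 step, the head is at position 1.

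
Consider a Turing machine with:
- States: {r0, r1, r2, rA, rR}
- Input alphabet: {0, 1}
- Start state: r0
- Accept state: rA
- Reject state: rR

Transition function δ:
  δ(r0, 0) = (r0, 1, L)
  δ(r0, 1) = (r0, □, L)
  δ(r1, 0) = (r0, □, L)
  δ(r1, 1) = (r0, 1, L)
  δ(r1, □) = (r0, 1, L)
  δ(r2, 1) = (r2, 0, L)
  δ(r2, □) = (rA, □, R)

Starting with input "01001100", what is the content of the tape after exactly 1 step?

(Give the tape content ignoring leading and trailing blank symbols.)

Execution trace:
Initial: [r0]01001100
Step 1: δ(r0, 0) = (r0, 1, L) → [r0]□11001100

No transition is defined for δ(r0, □). By convention the machine halts and rejects.

After 1 step, the tape (ignoring leading/trailing blanks) is: 11001100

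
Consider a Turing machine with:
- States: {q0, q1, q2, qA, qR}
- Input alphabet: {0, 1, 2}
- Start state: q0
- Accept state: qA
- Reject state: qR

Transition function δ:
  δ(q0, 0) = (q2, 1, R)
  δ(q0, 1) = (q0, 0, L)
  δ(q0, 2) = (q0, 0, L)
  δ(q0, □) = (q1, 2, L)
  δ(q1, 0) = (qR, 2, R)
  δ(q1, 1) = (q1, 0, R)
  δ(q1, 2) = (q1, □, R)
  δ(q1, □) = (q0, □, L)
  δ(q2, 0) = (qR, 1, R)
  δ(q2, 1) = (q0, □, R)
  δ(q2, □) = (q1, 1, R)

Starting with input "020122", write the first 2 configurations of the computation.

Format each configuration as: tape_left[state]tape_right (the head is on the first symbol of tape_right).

Transitions applied:
Step 1: δ(q0, 0) = (q2, 1, R)

The first 2 configurations are:
[q0]020122 ⊢ 1[q2]20122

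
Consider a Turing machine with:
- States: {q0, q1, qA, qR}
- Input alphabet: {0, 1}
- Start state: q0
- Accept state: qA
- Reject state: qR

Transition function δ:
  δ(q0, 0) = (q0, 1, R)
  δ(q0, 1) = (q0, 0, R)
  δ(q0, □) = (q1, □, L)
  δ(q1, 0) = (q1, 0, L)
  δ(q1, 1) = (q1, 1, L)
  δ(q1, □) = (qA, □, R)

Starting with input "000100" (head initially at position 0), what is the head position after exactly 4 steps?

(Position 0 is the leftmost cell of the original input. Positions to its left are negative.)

Execution trace (head position shown):
Step 0: [q0]000100  (head at position 0)
Step 1: move right → 1[q0]00100  (head at position 1)
Step 2: move right → 11[q0]0100  (head at position 2)
Step 3: move right → 111[q0]100  (head at position 3)
Step 4: move right → 1110[q0]00  (head at position 4)

After 4 steps, the head is at position 4.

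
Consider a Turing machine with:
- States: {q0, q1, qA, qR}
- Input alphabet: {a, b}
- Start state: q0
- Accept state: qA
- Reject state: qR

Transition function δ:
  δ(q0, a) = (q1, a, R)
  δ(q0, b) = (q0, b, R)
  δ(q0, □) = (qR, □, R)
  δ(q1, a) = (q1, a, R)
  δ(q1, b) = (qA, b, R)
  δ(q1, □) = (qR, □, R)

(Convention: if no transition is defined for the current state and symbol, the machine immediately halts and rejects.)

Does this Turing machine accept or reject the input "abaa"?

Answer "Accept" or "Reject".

Execution trace:
Initial: [q0]abaa
Step 1: δ(q0, a) = (q1, a, R) → a[q1]baa
Step 2: δ(q1, b) = (qA, b, R) → ab[qA]aa

The machine reaches the accept state qA and halts.

Answer: Accept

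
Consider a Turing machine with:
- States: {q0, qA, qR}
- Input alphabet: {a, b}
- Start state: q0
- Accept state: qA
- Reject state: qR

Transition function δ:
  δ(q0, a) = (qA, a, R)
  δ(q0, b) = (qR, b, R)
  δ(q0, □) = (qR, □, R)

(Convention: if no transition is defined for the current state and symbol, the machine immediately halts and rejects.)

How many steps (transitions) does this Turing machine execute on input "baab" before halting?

Execution trace:
Initial: [q0]baab
Step 1: δ(q0, b) = (qR, b, R) → b[qR]aab

The machine reaches the reject state qR and halts.

The machine executed 1 step before halting.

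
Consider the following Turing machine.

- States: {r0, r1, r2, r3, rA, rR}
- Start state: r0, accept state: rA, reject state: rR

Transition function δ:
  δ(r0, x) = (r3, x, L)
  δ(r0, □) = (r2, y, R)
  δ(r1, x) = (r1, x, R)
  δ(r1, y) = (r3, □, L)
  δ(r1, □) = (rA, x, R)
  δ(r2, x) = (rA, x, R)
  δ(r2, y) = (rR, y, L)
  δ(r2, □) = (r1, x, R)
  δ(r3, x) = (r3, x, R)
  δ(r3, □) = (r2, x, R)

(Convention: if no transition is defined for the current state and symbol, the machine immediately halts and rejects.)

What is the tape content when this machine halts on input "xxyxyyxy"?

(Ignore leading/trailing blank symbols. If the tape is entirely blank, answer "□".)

Execution trace:
Initial: [r0]xxyxyyxy
Step 1: δ(r0, x) = (r3, x, L) → [r3]□xxyxyyxy
Step 2: δ(r3, □) = (r2, x, R) → x[r2]xxyxyyxy
Step 3: δ(r2, x) = (rA, x, R) → xx[rA]xyxyyxy

The machine reaches the accept state rA and halts.

Final tape (ignoring leading/trailing blanks): xxxyxyyxy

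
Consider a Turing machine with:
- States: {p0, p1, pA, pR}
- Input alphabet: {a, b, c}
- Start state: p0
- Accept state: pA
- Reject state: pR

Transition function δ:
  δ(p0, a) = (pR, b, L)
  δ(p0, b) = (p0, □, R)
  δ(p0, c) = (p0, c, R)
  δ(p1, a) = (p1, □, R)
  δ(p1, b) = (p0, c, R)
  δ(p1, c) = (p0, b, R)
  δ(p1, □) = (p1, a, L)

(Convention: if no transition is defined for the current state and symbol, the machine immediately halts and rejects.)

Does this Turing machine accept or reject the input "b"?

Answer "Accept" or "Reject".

Execution trace:
Initial: [p0]b
Step 1: δ(p0, b) = (p0, □, R) → □[p0]□

No transition is defined for δ(p0, □). By convention the machine halts and rejects.

Answer: Reject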